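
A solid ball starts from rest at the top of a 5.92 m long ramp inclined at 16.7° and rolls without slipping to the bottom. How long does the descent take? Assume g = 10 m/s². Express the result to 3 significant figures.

The moment of inertia is (2/5)MR², giving k ≡ I/(MR²) = 0.4.
Along the incline Mg sinθ − f = Ma, and torque about the center fR = Iα = kMR²(a/R) gives f = kMa.
Hence a = g sinθ/(1+k) = 10×sin16.7°/1.4 = 2.053 m/s².
Starting from rest, L = ½at², so t = √(2L/a) = √(2×5.92/2.053) ≈ 2.40 s.

t ≈ 2.40 s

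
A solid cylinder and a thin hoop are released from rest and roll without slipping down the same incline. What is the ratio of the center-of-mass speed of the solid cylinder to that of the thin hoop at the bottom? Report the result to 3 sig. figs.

Each satisfies Mgh = ½(1+k)Mv² with k = I/(MR²), so v ∝ 1/√(1+k).
For the solid cylinder k = 0.5; for the thin hoop k = 1.
v₁/v₂ = √((1+k₂)/(1+k₁)) = √(2/1.5) ≈ 1.15.

v_ratio ≈ 1.15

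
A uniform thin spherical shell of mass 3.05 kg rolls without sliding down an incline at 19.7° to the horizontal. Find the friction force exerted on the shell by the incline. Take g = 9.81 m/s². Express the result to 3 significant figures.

For this body I = (2/3)MR², i.e. k = I/(MR²) = 2/3.
Along the incline Mg sinθ − f = Ma, and torque about the center fR = Iα = kMR²(a/R) gives f = kMa.
Combining, a = g sinθ/(1+k) and f = kMa = kMg sinθ/(1+k).
f = (2/3) × 3.05 × 9.81 × sin19.7° / 1.667 ≈ 4.03 N.

f ≈ 4.03 N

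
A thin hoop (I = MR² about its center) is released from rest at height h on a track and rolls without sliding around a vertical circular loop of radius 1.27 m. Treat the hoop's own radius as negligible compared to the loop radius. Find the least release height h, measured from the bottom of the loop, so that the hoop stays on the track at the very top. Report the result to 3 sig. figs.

For this body I = MR², i.e. k = I/(MR²) = 1.
At the top of the loop, the minimum-contact condition is Mg = Mv_top²/r, so v_top² = gr.
With ω = v/R, the kinetic energy at speed v is ½(1+k)Mv² = Mv².
Energy conservation from release (height h) to the top (height 2r): Mgh = Mg(2r) + M·gr.
Thus h_min = 2r + (1+k)r/2 = r(2 + 2/2) = 1.27 × 3 ≈ 3.81 m.

h_min ≈ 3.81 m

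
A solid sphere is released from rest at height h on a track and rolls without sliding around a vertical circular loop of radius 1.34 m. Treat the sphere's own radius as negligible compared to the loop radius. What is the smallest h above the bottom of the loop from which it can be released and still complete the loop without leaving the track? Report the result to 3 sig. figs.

h_min ≈ 3.62 m

The moment of inertia is (2/5)MR², giving k ≡ I/(MR²) = 0.4.
At the top, contact is just lost when gravity alone supplies the centripetal force: Mg = Mv_top²/r, i.e. v_top² = gr.
With ω = v/R, the kinetic energy at speed v is ½(1+k)Mv² = (7/10)Mv².
Energy conservation from release (height h) to the top (height 2r): Mgh = Mg(2r) + (7/10)M·gr.
Thus h_min = 2r + (1+k)r/2 = r(2 + 1.4/2) = 1.34 × 2.7 ≈ 3.62 m.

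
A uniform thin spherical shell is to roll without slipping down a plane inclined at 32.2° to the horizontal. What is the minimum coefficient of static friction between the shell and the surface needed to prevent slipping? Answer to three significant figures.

The moment of inertia is (2/3)MR², giving k ≡ I/(MR²) = 2/3.
Translational: Mg sinθ − f = Ma. Rotational about the CM: fR = Iα = kMRa, so f = kMa.
These give a = g sinθ/(1+k) and the required friction f = kMg sinθ/(1+k).
With N = Mg cosθ, the no-slip condition f ≤ μN gives μ_min = f/N = k tanθ/(1+k).
μ_min = (2/3) × tan32.2° / 1.667 ≈ 0.252.

μ_min ≈ 0.252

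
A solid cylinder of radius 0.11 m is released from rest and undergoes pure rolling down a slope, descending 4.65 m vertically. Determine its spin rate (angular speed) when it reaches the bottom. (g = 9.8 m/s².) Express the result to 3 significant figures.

ω ≈ 70.9 rad/s

The moment of inertia is (1/2)MR², giving k ≡ I/(MR²) = 0.5.
The rolling condition ω = v/R makes the rotational term ½I(v/R)² = ½kMv², so KE_total = ½(1+k)Mv² = (3/4)Mv².
Energy conservation Mgh = ½(1+k)Mv² gives v = √(2gh/(1+k)) = √(2 × 9.8 × 4.65 / 1.5) = 7.795 m/s.
Then ω = v/R = 7.795 / 0.11 ≈ 70.9 rad/s.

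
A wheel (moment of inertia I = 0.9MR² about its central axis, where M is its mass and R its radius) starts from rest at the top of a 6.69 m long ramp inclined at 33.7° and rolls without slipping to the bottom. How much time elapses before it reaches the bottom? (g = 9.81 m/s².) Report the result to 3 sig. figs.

t ≈ 2.16 s

Here I = 0.9MR², so the shape factor k = I/(MR²) = 0.9.
Along the incline Mg sinθ − f = Ma, and torque about the center fR = Iα = kMR²(a/R) gives f = kMa.
Hence a = g sinθ/(1+k) = 9.81×sin33.7°/1.9 = 2.865 m/s².
Starting from rest, L = ½at², so t = √(2L/a) = √(2×6.69/2.865) ≈ 2.16 s.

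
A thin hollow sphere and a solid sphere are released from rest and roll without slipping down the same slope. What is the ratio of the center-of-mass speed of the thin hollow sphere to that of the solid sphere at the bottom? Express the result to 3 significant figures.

v_ratio ≈ 0.917

Each satisfies Mgh = ½(1+k)Mv² with k = I/(MR²), so v ∝ 1/√(1+k).
For the thin hollow sphere k = 2/3; for the solid sphere k = 0.4.
v₁/v₂ = √((1+k₂)/(1+k₁)) = √(1.4/1.667) ≈ 0.917.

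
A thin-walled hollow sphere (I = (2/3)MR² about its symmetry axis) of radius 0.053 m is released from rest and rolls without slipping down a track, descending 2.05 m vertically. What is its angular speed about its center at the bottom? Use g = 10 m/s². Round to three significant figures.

ω ≈ 93.6 rad/s

For this body I = (2/3)MR², i.e. k = I/(MR²) = 2/3.
Pure rolling means v = ωR; then KE = ½Mv² + ½I(v/R)² = ½(1+k)Mv² = (5/6)Mv².
Energy conservation Mgh = ½(1+k)Mv² gives v = √(2gh/(1+k)) = √(2 × 10 × 2.05 / 1.667) = 4.96 m/s.
The angular speed follows from ω = v/R = 4.96/0.053 ≈ 93.6 rad/s.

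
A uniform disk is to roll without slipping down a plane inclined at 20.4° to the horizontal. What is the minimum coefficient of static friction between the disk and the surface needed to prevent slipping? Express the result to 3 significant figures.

μ_min ≈ 0.124

With I = (1/2)MR², the ratio k = I/(MR²) is 0.5.
Newton's second law down the slope: Mg sinθ − f = Ma. The torque equation fR = Iα (with α = a/R) gives f = kMa.
These give a = g sinθ/(1+k) and the required friction f = kMg sinθ/(1+k).
With N = Mg cosθ, the no-slip condition f ≤ μN gives μ_min = f/N = k tanθ/(1+k).
μ_min = 0.5 × tan20.4° / 1.5 ≈ 0.124.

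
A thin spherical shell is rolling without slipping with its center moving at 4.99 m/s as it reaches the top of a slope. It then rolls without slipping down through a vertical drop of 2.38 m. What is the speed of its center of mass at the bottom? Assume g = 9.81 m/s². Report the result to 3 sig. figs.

With I = (2/3)MR², the ratio k = I/(MR²) is 2/3.
Pure rolling means v = ωR; then KE = ½Mv² + ½I(v/R)² = ½(1+k)Mv² = (5/6)Mv².
Conserving energy between top and bottom: (5/6)Mv² = (5/6)Mv₀² + Mgh, hence v² = v₀² + 2gh/(1+k).
v = √(4.99² + 2×9.81×2.38/1.667) = √52.92 ≈ 7.27 m/s.

v ≈ 7.27 m/s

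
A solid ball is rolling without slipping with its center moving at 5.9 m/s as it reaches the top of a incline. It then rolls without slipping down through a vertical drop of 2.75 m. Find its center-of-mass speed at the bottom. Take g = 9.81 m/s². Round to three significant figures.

For this body I = (2/5)MR², i.e. k = I/(MR²) = 0.4.
The rolling condition ω = v/R makes the rotational term ½I(v/R)² = ½kMv², so KE_total = ½(1+k)Mv² = (7/10)Mv².
Energy conservation: (7/10)Mv₀² + Mgh = (7/10)Mv², so v² = v₀² + 2gh/(1+k).
v = √(5.9² + 2×9.81×2.75/1.4) = √73.35 ≈ 8.56 m/s.

v ≈ 8.56 m/s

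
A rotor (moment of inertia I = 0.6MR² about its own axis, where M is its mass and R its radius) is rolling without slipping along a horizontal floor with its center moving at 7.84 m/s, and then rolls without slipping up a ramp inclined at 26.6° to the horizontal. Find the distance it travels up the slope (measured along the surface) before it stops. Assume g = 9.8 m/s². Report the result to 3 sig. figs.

d ≈ 11.2 m

With I = 0.6MR², the ratio k = I/(MR²) is 0.6.
Rolling without slipping gives ω = v/R, so the total kinetic energy is ½Mv² + ½Iω² = ½(1+k)Mv² = (4/5)Mv².
Setting this equal to Mgh gives the vertical rise h = (1+k)v₀²/(2g) = 1.6×7.84²/(2×9.8) = 5.018 m.
The distance along the slope is d = h/sinθ = 5.018/sin26.6° ≈ 11.2 m.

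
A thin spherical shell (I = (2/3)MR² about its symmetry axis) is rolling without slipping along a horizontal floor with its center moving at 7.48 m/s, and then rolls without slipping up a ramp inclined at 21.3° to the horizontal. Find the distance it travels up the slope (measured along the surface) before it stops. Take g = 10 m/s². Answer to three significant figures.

d ≈ 12.8 m

The moment of inertia is (2/3)MR², giving k ≡ I/(MR²) = 2/3.
Rolling without slipping gives ω = v/R, so the total kinetic energy is ½Mv² + ½Iω² = ½(1+k)Mv² = (5/6)Mv².
Setting this equal to Mgh gives the vertical rise h = (1+k)v₀²/(2g) = 1.667×7.48²/(2×10) = 4.663 m.
The distance along the slope is d = h/sinθ = 4.663/sin21.3° ≈ 12.8 m.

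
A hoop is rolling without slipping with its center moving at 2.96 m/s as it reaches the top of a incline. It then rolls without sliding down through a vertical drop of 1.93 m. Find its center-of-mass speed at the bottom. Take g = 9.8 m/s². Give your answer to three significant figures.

With I = MR², the ratio k = I/(MR²) is 1.
Pure rolling means v = ωR; then KE = ½Mv² + ½I(v/R)² = ½(1+k)Mv² = Mv².
Conserving energy between top and bottom: Mv² = Mv₀² + Mgh, hence v² = v₀² + 2gh/(1+k).
v = √(2.96² + 2×9.8×1.93/2) = √27.68 ≈ 5.26 m/s.

v ≈ 5.26 m/s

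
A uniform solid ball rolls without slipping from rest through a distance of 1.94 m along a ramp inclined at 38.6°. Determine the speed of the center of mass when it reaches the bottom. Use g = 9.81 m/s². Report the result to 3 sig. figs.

v ≈ 4.12 m/s

For this body I = (2/5)MR², i.e. k = I/(MR²) = 0.4.
Since it rolls without slipping, ω = v/R and KE = ½Mv² + ½Iω² = ½(1+k)Mv² = (7/10)Mv².
The vertical drop is h = L sinθ = 1.94 × sin38.6° = 1.21 m.
Energy conservation: Mgh = (7/10)Mv², so v = √(2gh/(1+k)) = √(2 × 9.81 × 1.21 / 1.4) ≈ 4.12 m/s.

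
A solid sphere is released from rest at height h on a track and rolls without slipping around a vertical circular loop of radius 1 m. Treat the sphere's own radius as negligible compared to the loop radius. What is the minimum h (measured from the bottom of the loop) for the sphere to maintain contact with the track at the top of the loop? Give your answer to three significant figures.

h_min ≈ 2.70 m

The moment of inertia is (2/5)MR², giving k ≡ I/(MR²) = 0.4.
At the top of the loop, the minimum-contact condition is Mg = Mv_top²/r, so v_top² = gr.
With ω = v/R, the kinetic energy at speed v is ½(1+k)Mv² = (7/10)Mv².
Energy conservation from release (height h) to the top (height 2r): Mgh = Mg(2r) + (7/10)M·gr.
Thus h_min = 2r + (1+k)r/2 = r(2 + 1.4/2) = 1 × 2.7 ≈ 2.70 m.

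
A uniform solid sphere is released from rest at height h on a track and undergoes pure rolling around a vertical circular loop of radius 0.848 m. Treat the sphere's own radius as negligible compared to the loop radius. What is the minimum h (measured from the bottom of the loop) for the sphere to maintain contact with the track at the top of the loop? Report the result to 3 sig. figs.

The moment of inertia is (2/5)MR², giving k ≡ I/(MR²) = 0.4.
At the top, contact is just lost when gravity alone supplies the centripetal force: Mg = Mv_top²/r, i.e. v_top² = gr.
With ω = v/R, the kinetic energy at speed v is ½(1+k)Mv² = (7/10)Mv².
Energy conservation from release (height h) to the top (height 2r): Mgh = Mg(2r) + (7/10)M·gr.
Thus h_min = 2r + (1+k)r/2 = r(2 + 1.4/2) = 0.848 × 2.7 ≈ 2.29 m.

h_min ≈ 2.29 m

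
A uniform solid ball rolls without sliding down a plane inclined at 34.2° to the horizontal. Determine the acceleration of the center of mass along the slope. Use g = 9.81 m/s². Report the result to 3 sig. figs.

The moment of inertia is (2/5)MR², giving k ≡ I/(MR²) = 0.4.
Newton's second law down the slope: Mg sinθ − f = Ma. The torque equation fR = Iα (with α = a/R) gives f = kMa.
Eliminating f: Mg sinθ = (1+k)Ma, so a = g sinθ/(1+k) = 9.81 × sin34.2° / 1.4 ≈ 3.94 m/s².

a ≈ 3.94 m/s²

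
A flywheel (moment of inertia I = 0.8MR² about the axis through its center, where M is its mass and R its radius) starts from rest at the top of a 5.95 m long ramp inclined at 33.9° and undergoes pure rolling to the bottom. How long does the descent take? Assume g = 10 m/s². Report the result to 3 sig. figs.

Here I = 0.8MR², so the shape factor k = I/(MR²) = 0.8.
Newton's second law down the slope: Mg sinθ − f = Ma. The torque equation fR = Iα (with α = a/R) gives f = kMa.
Hence a = g sinθ/(1+k) = 10×sin33.9°/1.8 = 3.099 m/s².
With constant a from rest, t = √(2L/a) = √(2·5.95/3.099) ≈ 1.96 s.

t ≈ 1.96 s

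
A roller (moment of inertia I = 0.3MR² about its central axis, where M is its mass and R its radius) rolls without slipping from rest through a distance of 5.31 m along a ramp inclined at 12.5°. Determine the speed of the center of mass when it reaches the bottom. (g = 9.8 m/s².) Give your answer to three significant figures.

v ≈ 4.16 m/s

The moment of inertia is 0.3MR², giving k ≡ I/(MR²) = 0.3.
Since it rolls without slipping, ω = v/R and KE = ½Mv² + ½Iω² = ½(1+k)Mv² = (13/20)Mv².
The vertical drop is h = L sinθ = 5.31 × sin12.5° = 1.149 m.
Energy conservation: Mgh = (13/20)Mv², so v = √(2gh/(1+k)) = √(2 × 9.8 × 1.149 / 1.3) ≈ 4.16 m/s.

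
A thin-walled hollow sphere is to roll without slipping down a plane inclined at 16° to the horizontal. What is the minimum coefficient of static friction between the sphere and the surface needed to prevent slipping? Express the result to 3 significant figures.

With I = (2/3)MR², the ratio k = I/(MR²) is 2/3.
Along the incline Mg sinθ − f = Ma, and torque about the center fR = Iα = kMR²(a/R) gives f = kMa.
These give a = g sinθ/(1+k) and the required friction f = kMg sinθ/(1+k).
The normal force is N = Mg cosθ, so μ_min = f/N = k tanθ/(1+k).
μ_min = (2/3) × tan16° / 1.667 ≈ 0.115.

μ_min ≈ 0.115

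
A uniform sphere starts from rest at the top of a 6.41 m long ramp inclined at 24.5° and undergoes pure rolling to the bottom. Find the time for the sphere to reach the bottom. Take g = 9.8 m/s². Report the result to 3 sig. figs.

The moment of inertia is (2/5)MR², giving k ≡ I/(MR²) = 0.4.
Newton's second law down the slope: Mg sinθ − f = Ma. The torque equation fR = Iα (with α = a/R) gives f = kMa.
Hence a = g sinθ/(1+k) = 9.8×sin24.5°/1.4 = 2.903 m/s².
With constant a from rest, t = √(2L/a) = √(2·6.41/2.903) ≈ 2.10 s.

t ≈ 2.10 s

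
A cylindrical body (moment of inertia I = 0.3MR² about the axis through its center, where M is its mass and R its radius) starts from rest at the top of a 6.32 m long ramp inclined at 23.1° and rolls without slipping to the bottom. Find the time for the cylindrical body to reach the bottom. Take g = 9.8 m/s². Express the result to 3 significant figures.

t ≈ 2.07 s

For this body I = 0.3MR², i.e. k = I/(MR²) = 0.3.
Newton's second law down the slope: Mg sinθ − f = Ma. The torque equation fR = Iα (with α = a/R) gives f = kMa.
Hence a = g sinθ/(1+k) = 9.8×sin23.1°/1.3 = 2.958 m/s².
Starting from rest, L = ½at², so t = √(2L/a) = √(2×6.32/2.958) ≈ 2.07 s.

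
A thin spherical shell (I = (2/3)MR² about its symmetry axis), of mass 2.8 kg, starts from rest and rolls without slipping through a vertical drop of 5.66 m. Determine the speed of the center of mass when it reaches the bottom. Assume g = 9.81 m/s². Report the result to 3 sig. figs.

For this body I = (2/3)MR², i.e. k = I/(MR²) = 2/3.
The rolling condition ω = v/R makes the rotational term ½I(v/R)² = ½kMv², so KE_total = ½(1+k)Mv² = (5/6)Mv².
Setting Mgh = (5/6)Mv² gives v = √(2gh/(1+k)) = √(2·9.81·5.66/1.667) ≈ 8.16 m/s.

v ≈ 8.16 m/s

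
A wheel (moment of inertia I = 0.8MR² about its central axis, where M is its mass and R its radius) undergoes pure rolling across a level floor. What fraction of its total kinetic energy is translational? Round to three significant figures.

fraction ≈ 0.556

Here I = 0.8MR², so the shape factor k = I/(MR²) = 0.8.
With ω = v/R, KE_trans = ½Mv² and KE_rot = ½Iω² = ½kMv², so KE_total = ½(1+k)Mv².
The translational fraction is therefore 1/(1+k) = 1/1.8 ≈ 0.556.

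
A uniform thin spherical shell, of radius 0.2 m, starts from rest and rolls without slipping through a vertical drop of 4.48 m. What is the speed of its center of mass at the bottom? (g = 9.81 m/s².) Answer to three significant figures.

The moment of inertia is (2/3)MR², giving k ≡ I/(MR²) = 2/3.
Rolling without slipping gives ω = v/R, so the total kinetic energy is ½Mv² + ½Iω² = ½(1+k)Mv² = (5/6)Mv².
Energy conservation: Mgh = (5/6)Mv², so v = √(2gh/(1+k)) = √(2 × 9.81 × 4.48 / 1.667) ≈ 7.26 m/s.

v ≈ 7.26 m/s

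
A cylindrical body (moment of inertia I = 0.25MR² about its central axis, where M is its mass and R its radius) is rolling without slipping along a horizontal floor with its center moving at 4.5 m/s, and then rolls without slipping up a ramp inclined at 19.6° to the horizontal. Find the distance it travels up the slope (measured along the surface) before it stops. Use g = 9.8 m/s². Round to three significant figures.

d ≈ 3.85 m

The moment of inertia is 0.25MR², giving k ≡ I/(MR²) = 0.25.
The rolling condition ω = v/R makes the rotational term ½I(v/R)² = ½kMv², so KE_total = ½(1+k)Mv² = (5/8)Mv².
Setting this equal to Mgh gives the vertical rise h = (1+k)v₀²/(2g) = 1.25×4.5²/(2×9.8) = 1.291 m.
The distance along the slope is d = h/sinθ = 1.291/sin19.6° ≈ 3.85 m.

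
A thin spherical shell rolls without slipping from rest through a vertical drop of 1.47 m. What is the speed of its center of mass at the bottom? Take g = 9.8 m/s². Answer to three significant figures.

v ≈ 4.16 m/s

With I = (2/3)MR², the ratio k = I/(MR²) is 2/3.
The rolling condition ω = v/R makes the rotational term ½I(v/R)² = ½kMv², so KE_total = ½(1+k)Mv² = (5/6)Mv².
Energy conservation: Mgh = (5/6)Mv², so v = √(2gh/(1+k)) = √(2 × 9.8 × 1.47 / 1.667) ≈ 4.16 m/s.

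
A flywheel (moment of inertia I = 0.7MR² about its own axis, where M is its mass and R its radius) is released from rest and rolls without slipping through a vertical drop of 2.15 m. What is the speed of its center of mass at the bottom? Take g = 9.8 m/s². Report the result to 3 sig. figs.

v ≈ 4.98 m/s

Here I = 0.7MR², so the shape factor k = I/(MR²) = 0.7.
Rolling without slipping gives ω = v/R, so the total kinetic energy is ½Mv² + ½Iω² = ½(1+k)Mv² = (17/20)Mv².
Energy conservation: Mgh = (17/20)Mv², so v = √(2gh/(1+k)) = √(2 × 9.8 × 2.15 / 1.7) ≈ 4.98 m/s.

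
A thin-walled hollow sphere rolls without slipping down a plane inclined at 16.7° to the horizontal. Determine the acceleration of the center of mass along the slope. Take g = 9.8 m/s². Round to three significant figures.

For this body I = (2/3)MR², i.e. k = I/(MR²) = 2/3.
Translational: Mg sinθ − f = Ma. Rotational about the CM: fR = Iα = kMRa, so f = kMa.
Eliminating f: Mg sinθ = (1+k)Ma, so a = g sinθ/(1+k) = 9.8 × sin16.7° / 1.667 ≈ 1.69 m/s².

a ≈ 1.69 m/s²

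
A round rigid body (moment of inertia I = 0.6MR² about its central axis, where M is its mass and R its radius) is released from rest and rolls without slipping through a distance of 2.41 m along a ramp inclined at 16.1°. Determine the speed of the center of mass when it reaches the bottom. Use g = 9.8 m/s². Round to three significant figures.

Here I = 0.6MR², so the shape factor k = I/(MR²) = 0.6.
Rolling without slipping gives ω = v/R, so the total kinetic energy is ½Mv² + ½Iω² = ½(1+k)Mv² = (4/5)Mv².
The vertical drop is h = L sinθ = 2.41 × sin16.1° = 0.6683 m.
Energy conservation: Mgh = (4/5)Mv², so v = √(2gh/(1+k)) = √(2 × 9.8 × 0.6683 / 1.6) ≈ 2.86 m/s.

v ≈ 2.86 m/s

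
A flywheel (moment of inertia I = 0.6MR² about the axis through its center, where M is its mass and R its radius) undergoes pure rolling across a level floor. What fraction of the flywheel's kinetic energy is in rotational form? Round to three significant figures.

fraction ≈ 0.375

For this body I = 0.6MR², i.e. k = I/(MR²) = 0.6.
With ω = v/R, KE_trans = ½Mv² and KE_rot = ½Iω² = ½kMv², so KE_total = ½(1+k)Mv².
The rotational fraction is therefore k/(1+k) = 0.6/1.6 ≈ 0.375.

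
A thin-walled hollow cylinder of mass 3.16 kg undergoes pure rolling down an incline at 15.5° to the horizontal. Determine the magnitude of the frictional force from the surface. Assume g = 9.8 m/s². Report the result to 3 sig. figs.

The moment of inertia is MR², giving k ≡ I/(MR²) = 1.
Newton's second law down the slope: Mg sinθ − f = Ma. The torque equation fR = Iα (with α = a/R) gives f = kMa.
Combining, a = g sinθ/(1+k) and f = kMa = kMg sinθ/(1+k).
f = 1 × 3.16 × 9.8 × sin15.5° / 2 ≈ 4.14 N.

f ≈ 4.14 N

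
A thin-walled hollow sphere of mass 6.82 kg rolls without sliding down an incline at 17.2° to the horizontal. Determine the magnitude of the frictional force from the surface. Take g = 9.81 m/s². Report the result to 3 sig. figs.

For this body I = (2/3)MR², i.e. k = I/(MR²) = 2/3.
Newton's second law down the slope: Mg sinθ − f = Ma. The torque equation fR = Iα (with α = a/R) gives f = kMa.
Combining, a = g sinθ/(1+k) and f = kMa = kMg sinθ/(1+k).
f = (2/3) × 6.82 × 9.81 × sin17.2° / 1.667 ≈ 7.91 N.

f ≈ 7.91 N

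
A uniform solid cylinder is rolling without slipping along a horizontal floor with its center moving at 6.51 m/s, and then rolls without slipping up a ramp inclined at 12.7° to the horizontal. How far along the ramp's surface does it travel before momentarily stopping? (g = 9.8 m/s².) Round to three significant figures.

For this body I = (1/2)MR², i.e. k = I/(MR²) = 0.5.
Rolling without slipping gives ω = v/R, so the total kinetic energy is ½Mv² + ½Iω² = ½(1+k)Mv² = (3/4)Mv².
Setting this equal to Mgh gives the vertical rise h = (1+k)v₀²/(2g) = 1.5×6.51²/(2×9.8) = 3.243 m.
The distance along the slope is d = h/sinθ = 3.243/sin12.7° ≈ 14.8 m.

d ≈ 14.8 m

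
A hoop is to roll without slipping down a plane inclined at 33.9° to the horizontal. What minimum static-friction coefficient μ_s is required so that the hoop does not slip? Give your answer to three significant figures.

Here I = MR², so the shape factor k = I/(MR²) = 1.
Newton's second law down the slope: Mg sinθ − f = Ma. The torque equation fR = Iα (with α = a/R) gives f = kMa.
These give a = g sinθ/(1+k) and the required friction f = kMg sinθ/(1+k).
With N = Mg cosθ, the no-slip condition f ≤ μN gives μ_min = f/N = k tanθ/(1+k).
μ_min = 1 × tan33.9° / 2 ≈ 0.336.

μ_min ≈ 0.336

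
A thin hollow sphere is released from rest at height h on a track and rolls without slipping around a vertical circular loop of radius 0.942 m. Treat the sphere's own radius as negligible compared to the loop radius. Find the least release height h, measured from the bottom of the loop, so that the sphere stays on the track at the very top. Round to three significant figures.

h_min ≈ 2.67 m

Here I = (2/3)MR², so the shape factor k = I/(MR²) = 2/3.
At the top of the loop, the minimum-contact condition is Mg = Mv_top²/r, so v_top² = gr.
With ω = v/R, the kinetic energy at speed v is ½(1+k)Mv² = (5/6)Mv².
Energy conservation from release (height h) to the top (height 2r): Mgh = Mg(2r) + (5/6)M·gr.
Thus h_min = 2r + (1+k)r/2 = r(2 + 1.667/2) = 0.942 × 2.833 ≈ 2.67 m.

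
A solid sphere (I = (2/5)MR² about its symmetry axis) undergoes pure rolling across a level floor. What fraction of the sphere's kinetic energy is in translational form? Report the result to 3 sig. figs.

The moment of inertia is (2/5)MR², giving k ≡ I/(MR²) = 0.4.
Since ω = v/R, the translational part is ½Mv² and the rotational part is ½I(v/R)² = ½kMv²; the total is ½(1+k)Mv².
The translational fraction is therefore 1/(1+k) = 1/1.4 ≈ 0.714.

fraction ≈ 0.714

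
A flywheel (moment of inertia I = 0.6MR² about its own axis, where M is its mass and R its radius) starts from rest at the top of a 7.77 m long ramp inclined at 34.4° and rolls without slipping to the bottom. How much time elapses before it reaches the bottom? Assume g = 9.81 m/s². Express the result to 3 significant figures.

t ≈ 2.12 s

With I = 0.6MR², the ratio k = I/(MR²) is 0.6.
Translational: Mg sinθ − f = Ma. Rotational about the CM: fR = Iα = kMRa, so f = kMa.
Hence a = g sinθ/(1+k) = 9.81×sin34.4°/1.6 = 3.464 m/s².
Starting from rest, L = ½at², so t = √(2L/a) = √(2×7.77/3.464) ≈ 2.12 s.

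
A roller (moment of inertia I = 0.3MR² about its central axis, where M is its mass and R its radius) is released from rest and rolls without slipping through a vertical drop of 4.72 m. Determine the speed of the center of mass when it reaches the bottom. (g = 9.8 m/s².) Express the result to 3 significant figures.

With I = 0.3MR², the ratio k = I/(MR²) is 0.3.
The rolling condition ω = v/R makes the rotational term ½I(v/R)² = ½kMv², so KE_total = ½(1+k)Mv² = (13/20)Mv².
Setting Mgh = (13/20)Mv² gives v = √(2gh/(1+k)) = √(2·9.8·4.72/1.3) ≈ 8.44 m/s.

v ≈ 8.44 m/s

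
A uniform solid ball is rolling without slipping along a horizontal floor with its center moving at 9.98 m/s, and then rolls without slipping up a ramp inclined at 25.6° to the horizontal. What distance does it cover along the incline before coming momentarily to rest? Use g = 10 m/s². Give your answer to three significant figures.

Here I = (2/5)MR², so the shape factor k = I/(MR²) = 0.4.
Pure rolling means v = ωR; then KE = ½Mv² + ½I(v/R)² = ½(1+k)Mv² = (7/10)Mv².
Setting this equal to Mgh gives the vertical rise h = (1+k)v₀²/(2g) = 1.4×9.98²/(2×10) = 6.972 m.
The distance along the slope is d = h/sinθ = 6.972/sin25.6° ≈ 16.1 m.

d ≈ 16.1 m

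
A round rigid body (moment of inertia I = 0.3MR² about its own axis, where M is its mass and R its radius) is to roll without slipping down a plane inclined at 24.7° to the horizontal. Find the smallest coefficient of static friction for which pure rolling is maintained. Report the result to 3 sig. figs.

μ_min ≈ 0.106

Here I = 0.3MR², so the shape factor k = I/(MR²) = 0.3.
Translational: Mg sinθ − f = Ma. Rotational about the CM: fR = Iα = kMRa, so f = kMa.
These give a = g sinθ/(1+k) and the required friction f = kMg sinθ/(1+k).
The normal force is N = Mg cosθ, so μ_min = f/N = k tanθ/(1+k).
μ_min = 0.3 × tan24.7° / 1.3 ≈ 0.106.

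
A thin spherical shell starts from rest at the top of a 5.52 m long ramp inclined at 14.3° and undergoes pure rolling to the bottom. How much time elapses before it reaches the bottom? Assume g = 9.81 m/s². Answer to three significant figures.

With I = (2/3)MR², the ratio k = I/(MR²) is 2/3.
Translational: Mg sinθ − f = Ma. Rotational about the CM: fR = Iα = kMRa, so f = kMa.
Hence a = g sinθ/(1+k) = 9.81×sin14.3°/1.667 = 1.454 m/s².
With constant a from rest, t = √(2L/a) = √(2·5.52/1.454) ≈ 2.76 s.

t ≈ 2.76 s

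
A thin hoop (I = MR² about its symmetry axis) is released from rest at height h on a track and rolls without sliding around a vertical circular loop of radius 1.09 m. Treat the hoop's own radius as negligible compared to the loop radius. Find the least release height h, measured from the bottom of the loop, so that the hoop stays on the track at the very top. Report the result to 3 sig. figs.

h_min ≈ 3.27 m

For this body I = MR², i.e. k = I/(MR²) = 1.
At the top, contact is just lost when gravity alone supplies the centripetal force: Mg = Mv_top²/r, i.e. v_top² = gr.
With ω = v/R, the kinetic energy at speed v is ½(1+k)Mv² = Mv².
Energy conservation from release (height h) to the top (height 2r): Mgh = Mg(2r) + M·gr.
Thus h_min = 2r + (1+k)r/2 = r(2 + 2/2) = 1.09 × 3 ≈ 3.27 m.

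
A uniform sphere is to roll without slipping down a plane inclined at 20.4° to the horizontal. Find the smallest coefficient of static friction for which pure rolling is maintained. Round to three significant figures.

μ_min ≈ 0.106

Here I = (2/5)MR², so the shape factor k = I/(MR²) = 0.4.
Translational: Mg sinθ − f = Ma. Rotational about the CM: fR = Iα = kMRa, so f = kMa.
These give a = g sinθ/(1+k) and the required friction f = kMg sinθ/(1+k).
The normal force is N = Mg cosθ, so μ_min = f/N = k tanθ/(1+k).
μ_min = 0.4 × tan20.4° / 1.4 ≈ 0.106.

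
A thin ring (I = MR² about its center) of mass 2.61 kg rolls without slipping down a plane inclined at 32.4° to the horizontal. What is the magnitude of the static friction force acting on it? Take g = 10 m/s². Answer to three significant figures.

f ≈ 6.99 N

For this body I = MR², i.e. k = I/(MR²) = 1.
Translational: Mg sinθ − f = Ma. Rotational about the CM: fR = Iα = kMRa, so f = kMa.
Combining, a = g sinθ/(1+k) and f = kMa = kMg sinθ/(1+k).
f = 1 × 2.61 × 10 × sin32.4° / 2 ≈ 6.99 N.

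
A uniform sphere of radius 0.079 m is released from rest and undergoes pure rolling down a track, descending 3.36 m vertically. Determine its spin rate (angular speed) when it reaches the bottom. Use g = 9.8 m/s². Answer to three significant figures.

Here I = (2/5)MR², so the shape factor k = I/(MR²) = 0.4.
Since it rolls without slipping, ω = v/R and KE = ½Mv² + ½Iω² = ½(1+k)Mv² = (7/10)Mv².
Energy conservation Mgh = ½(1+k)Mv² gives v = √(2gh/(1+k)) = √(2 × 9.8 × 3.36 / 1.4) = 6.859 m/s.
The angular speed follows from ω = v/R = 6.859/0.079 ≈ 86.8 rad/s.

ω ≈ 86.8 rad/s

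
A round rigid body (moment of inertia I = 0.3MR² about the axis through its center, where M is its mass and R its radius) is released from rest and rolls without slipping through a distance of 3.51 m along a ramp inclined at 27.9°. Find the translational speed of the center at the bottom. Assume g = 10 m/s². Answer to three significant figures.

For this body I = 0.3MR², i.e. k = I/(MR²) = 0.3.
Rolling without slipping gives ω = v/R, so the total kinetic energy is ½Mv² + ½Iω² = ½(1+k)Mv² = (13/20)Mv².
The vertical drop is h = L sinθ = 3.51 × sin27.9° = 1.642 m.
Setting Mgh = (13/20)Mv² gives v = √(2gh/(1+k)) = √(2·10·1.642/1.3) ≈ 5.03 m/s.

v ≈ 5.03 m/s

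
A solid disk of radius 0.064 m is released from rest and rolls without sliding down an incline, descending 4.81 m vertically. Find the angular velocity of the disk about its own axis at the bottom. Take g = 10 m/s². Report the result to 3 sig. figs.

ω ≈ 125 rad/s

With I = (1/2)MR², the ratio k = I/(MR²) is 0.5.
Pure rolling means v = ωR; then KE = ½Mv² + ½I(v/R)² = ½(1+k)Mv² = (3/4)Mv².
Energy conservation Mgh = ½(1+k)Mv² gives v = √(2gh/(1+k)) = √(2 × 10 × 4.81 / 1.5) = 8.008 m/s.
Then ω = v/R = 8.008 / 0.064 ≈ 125 rad/s.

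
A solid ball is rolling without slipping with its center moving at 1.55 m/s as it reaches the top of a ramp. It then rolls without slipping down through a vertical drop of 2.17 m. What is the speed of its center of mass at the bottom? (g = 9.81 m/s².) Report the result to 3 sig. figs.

v ≈ 5.73 m/s

For this body I = (2/5)MR², i.e. k = I/(MR²) = 0.4.
Rolling without slipping gives ω = v/R, so the total kinetic energy is ½Mv² + ½Iω² = ½(1+k)Mv² = (7/10)Mv².
Energy conservation: (7/10)Mv₀² + Mgh = (7/10)Mv², so v² = v₀² + 2gh/(1+k).
v = √(1.55² + 2×9.81×2.17/1.4) = √32.81 ≈ 5.73 m/s.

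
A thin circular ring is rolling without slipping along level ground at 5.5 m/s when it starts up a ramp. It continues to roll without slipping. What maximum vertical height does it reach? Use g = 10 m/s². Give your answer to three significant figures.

h ≈ 3.03 m

Here I = MR², so the shape factor k = I/(MR²) = 1.
Pure rolling means v = ωR; then KE = ½Mv² + ½I(v/R)² = ½(1+k)Mv² = Mv².
All of this converts to potential energy at the highest point: Mv₀² = Mgh.
Thus h = (1+k)v₀²/(2g) = 2 × 5.5² / (2 × 10) ≈ 3.03 m.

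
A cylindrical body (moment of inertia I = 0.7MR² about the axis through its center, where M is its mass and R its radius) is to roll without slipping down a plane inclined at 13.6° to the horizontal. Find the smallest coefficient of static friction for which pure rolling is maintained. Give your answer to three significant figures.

μ_min ≈ 0.0996

With I = 0.7MR², the ratio k = I/(MR²) is 0.7.
Newton's second law down the slope: Mg sinθ − f = Ma. The torque equation fR = Iα (with α = a/R) gives f = kMa.
These give a = g sinθ/(1+k) and the required friction f = kMg sinθ/(1+k).
The normal force is N = Mg cosθ, so μ_min = f/N = k tanθ/(1+k).
μ_min = 0.7 × tan13.6° / 1.7 ≈ 0.0996.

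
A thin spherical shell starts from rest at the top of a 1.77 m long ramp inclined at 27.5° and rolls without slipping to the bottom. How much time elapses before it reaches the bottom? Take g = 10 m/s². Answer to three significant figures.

For this body I = (2/3)MR², i.e. k = I/(MR²) = 2/3.
Newton's second law down the slope: Mg sinθ − f = Ma. The torque equation fR = Iα (with α = a/R) gives f = kMa.
Hence a = g sinθ/(1+k) = 10×sin27.5°/1.667 = 2.77 m/s².
With constant a from rest, t = √(2L/a) = √(2·1.77/2.77) ≈ 1.13 s.

t ≈ 1.13 s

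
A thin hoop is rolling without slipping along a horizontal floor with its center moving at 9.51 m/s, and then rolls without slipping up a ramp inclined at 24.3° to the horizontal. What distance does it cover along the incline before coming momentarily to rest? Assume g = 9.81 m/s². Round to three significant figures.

For this body I = MR², i.e. k = I/(MR²) = 1.
Rolling without slipping gives ω = v/R, so the total kinetic energy is ½Mv² + ½Iω² = ½(1+k)Mv² = Mv².
Setting this equal to Mgh gives the vertical rise h = (1+k)v₀²/(2g) = 2×9.51²/(2×9.81) = 9.219 m.
The distance along the slope is d = h/sinθ = 9.219/sin24.3° ≈ 22.4 m.

d ≈ 22.4 m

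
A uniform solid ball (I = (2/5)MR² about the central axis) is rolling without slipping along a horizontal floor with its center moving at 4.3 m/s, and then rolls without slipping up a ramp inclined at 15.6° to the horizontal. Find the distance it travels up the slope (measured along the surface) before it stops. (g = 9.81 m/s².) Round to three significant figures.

Here I = (2/5)MR², so the shape factor k = I/(MR²) = 0.4.
The rolling condition ω = v/R makes the rotational term ½I(v/R)² = ½kMv², so KE_total = ½(1+k)Mv² = (7/10)Mv².
Setting this equal to Mgh gives the vertical rise h = (1+k)v₀²/(2g) = 1.4×4.3²/(2×9.81) = 1.319 m.
Along the incline, d = h/sinθ = 1.319/sin15.6° ≈ 4.91 m.

d ≈ 4.91 m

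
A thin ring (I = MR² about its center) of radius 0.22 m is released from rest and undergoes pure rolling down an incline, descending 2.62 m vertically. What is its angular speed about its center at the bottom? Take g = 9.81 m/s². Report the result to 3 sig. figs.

For this body I = MR², i.e. k = I/(MR²) = 1.
Since it rolls without slipping, ω = v/R and KE = ½Mv² + ½Iω² = ½(1+k)Mv² = Mv².
Energy conservation Mgh = ½(1+k)Mv² gives v = √(2gh/(1+k)) = √(2 × 9.81 × 2.62 / 2) = 5.07 m/s.
Then ω = v/R = 5.07 / 0.22 ≈ 23.0 rad/s.

ω ≈ 23.0 rad/s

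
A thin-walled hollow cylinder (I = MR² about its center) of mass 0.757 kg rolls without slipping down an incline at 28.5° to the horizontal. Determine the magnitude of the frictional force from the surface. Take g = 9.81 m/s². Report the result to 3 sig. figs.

f ≈ 1.77 N

For this body I = MR², i.e. k = I/(MR²) = 1.
Newton's second law down the slope: Mg sinθ − f = Ma. The torque equation fR = Iα (with α = a/R) gives f = kMa.
Combining, a = g sinθ/(1+k) and f = kMa = kMg sinθ/(1+k).
f = 1 × 0.757 × 9.81 × sin28.5° / 2 ≈ 1.77 N.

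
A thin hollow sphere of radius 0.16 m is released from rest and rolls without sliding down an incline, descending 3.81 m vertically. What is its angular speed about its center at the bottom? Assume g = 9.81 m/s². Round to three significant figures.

With I = (2/3)MR², the ratio k = I/(MR²) is 2/3.
Rolling without slipping gives ω = v/R, so the total kinetic energy is ½Mv² + ½Iω² = ½(1+k)Mv² = (5/6)Mv².
Energy conservation Mgh = ½(1+k)Mv² gives v = √(2gh/(1+k)) = √(2 × 9.81 × 3.81 / 1.667) = 6.697 m/s.
Then ω = v/R = 6.697 / 0.16 ≈ 41.9 rad/s.

ω ≈ 41.9 rad/s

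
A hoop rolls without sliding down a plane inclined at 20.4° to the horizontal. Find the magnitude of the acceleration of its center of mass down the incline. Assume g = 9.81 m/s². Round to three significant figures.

a ≈ 1.71 m/s²

With I = MR², the ratio k = I/(MR²) is 1.
Translational: Mg sinθ − f = Ma. Rotational about the CM: fR = Iα = kMRa, so f = kMa.
Eliminating f: Mg sinθ = (1+k)Ma, so a = g sinθ/(1+k) = 9.81 × sin20.4° / 2 ≈ 1.71 m/s².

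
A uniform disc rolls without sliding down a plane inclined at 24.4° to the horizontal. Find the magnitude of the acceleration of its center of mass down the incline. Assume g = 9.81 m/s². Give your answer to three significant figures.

The moment of inertia is (1/2)MR², giving k ≡ I/(MR²) = 0.5.
Along the incline Mg sinθ − f = Ma, and torque about the center fR = Iα = kMR²(a/R) gives f = kMa.
Eliminating f: Mg sinθ = (1+k)Ma, so a = g sinθ/(1+k) = 9.81 × sin24.4° / 1.5 ≈ 2.70 m/s².

a ≈ 2.70 m/s²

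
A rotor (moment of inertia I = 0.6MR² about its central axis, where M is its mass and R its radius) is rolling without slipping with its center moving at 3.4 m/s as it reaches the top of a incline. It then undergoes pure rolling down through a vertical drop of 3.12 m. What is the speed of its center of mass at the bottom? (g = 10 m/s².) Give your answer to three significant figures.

For this body I = 0.6MR², i.e. k = I/(MR²) = 0.6.
The rolling condition ω = v/R makes the rotational term ½I(v/R)² = ½kMv², so KE_total = ½(1+k)Mv² = (4/5)Mv².
Energy conservation: (4/5)Mv₀² + Mgh = (4/5)Mv², so v² = v₀² + 2gh/(1+k).
v = √(3.4² + 2×10×3.12/1.6) = √50.56 ≈ 7.11 m/s.

v ≈ 7.11 m/s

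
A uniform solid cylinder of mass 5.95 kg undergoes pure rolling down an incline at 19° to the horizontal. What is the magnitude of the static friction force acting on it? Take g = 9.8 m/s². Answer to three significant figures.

f ≈ 6.33 N

With I = (1/2)MR², the ratio k = I/(MR²) is 0.5.
Newton's second law down the slope: Mg sinθ − f = Ma. The torque equation fR = Iα (with α = a/R) gives f = kMa.
Combining, a = g sinθ/(1+k) and f = kMa = kMg sinθ/(1+k).
f = 0.5 × 5.95 × 9.8 × sin19° / 1.5 ≈ 6.33 N.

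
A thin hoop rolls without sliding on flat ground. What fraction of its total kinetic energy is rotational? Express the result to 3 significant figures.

Here I = MR², so the shape factor k = I/(MR²) = 1.
With ω = v/R, KE_trans = ½Mv² and KE_rot = ½Iω² = ½kMv², so KE_total = ½(1+k)Mv².
The rotational fraction is therefore k/(1+k) = 1/2 ≈ 0.500.

fraction ≈ 0.500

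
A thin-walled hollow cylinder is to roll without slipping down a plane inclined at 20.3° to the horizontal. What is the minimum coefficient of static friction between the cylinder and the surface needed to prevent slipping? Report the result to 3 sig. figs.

μ_min ≈ 0.185

For this body I = MR², i.e. k = I/(MR²) = 1.
Along the incline Mg sinθ − f = Ma, and torque about the center fR = Iα = kMR²(a/R) gives f = kMa.
These give a = g sinθ/(1+k) and the required friction f = kMg sinθ/(1+k).
The normal force is N = Mg cosθ, so μ_min = f/N = k tanθ/(1+k).
μ_min = 1 × tan20.3° / 2 ≈ 0.185.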